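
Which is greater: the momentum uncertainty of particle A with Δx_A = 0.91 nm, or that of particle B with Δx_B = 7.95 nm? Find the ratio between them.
Particle A has the larger minimum momentum uncertainty, by a factor of 8.74.

For each particle, the minimum momentum uncertainty is Δp_min = ℏ/(2Δx):

Particle A: Δp_A = ℏ/(2×9.100e-10 m) = 5.794e-26 kg·m/s
Particle B: Δp_B = ℏ/(2×7.950e-09 m) = 6.633e-27 kg·m/s

Ratio: Δp_A/Δp_B = 8.74

Since Δp_min ∝ 1/Δx, the particle with smaller position uncertainty (A) has larger momentum uncertainty.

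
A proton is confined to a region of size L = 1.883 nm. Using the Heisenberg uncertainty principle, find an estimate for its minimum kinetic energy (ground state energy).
1.463 μeV

Using the uncertainty principle to estimate ground state energy:

1. The position uncertainty is approximately the confinement size:
   Δx ≈ L = 1.883e-09 m

2. From ΔxΔp ≥ ℏ/2, the minimum momentum uncertainty is:
   Δp ≈ ℏ/(2L) = 2.800e-26 kg·m/s

3. The kinetic energy is approximately:
   KE ≈ (Δp)²/(2m) = (2.800e-26)²/(2 × 1.673e-27 kg)
   KE ≈ 2.344e-25 J = 1.463 μeV

This is an order-of-magnitude estimate of the ground state energy.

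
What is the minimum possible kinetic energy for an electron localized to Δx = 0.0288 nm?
11.484 eV

Localizing a particle requires giving it sufficient momentum uncertainty:

1. From uncertainty principle: Δp ≥ ℏ/(2Δx)
   Δp_min = (1.055e-34 J·s) / (2 × 2.880e-11 m)
   Δp_min = 1.831e-24 kg·m/s

2. This momentum uncertainty corresponds to kinetic energy:
   KE ≈ (Δp)²/(2m) = (1.831e-24)²/(2 × 9.109e-31 kg)
   KE = 1.840e-18 J = 11.484 eV

Tighter localization requires more energy.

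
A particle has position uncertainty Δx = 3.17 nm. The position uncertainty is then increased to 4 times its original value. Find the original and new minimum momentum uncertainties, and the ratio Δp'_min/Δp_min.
Original Δp_min = 1.663 × 10^-26 kg·m/s; new Δp'_min = 4.158 × 10^-27 kg·m/s; ratio Δp'_min/Δp_min = 1/4.

From the uncertainty principle ΔxΔp ≥ ℏ/2, the minimum momentum uncertainty is Δp_min = ℏ/(2Δx).

Original (Δx = 3.17 nm = 3.170e-09 m):
Δp_min = (1.055e-34 J·s)/(2 × 3.170e-09 m) = 1.663e-26 kg·m/s

When Δx → 4Δx:
Δp'_min = ℏ/(2 × 4Δx) = (1/4) × ℏ/(2Δx) = (1/4) × Δp_min
Δp'_min = 1/4 × 1.663e-26 kg·m/s = 4.158e-27 kg·m/s

Since Δp_min ∝ 1/Δx, when Δx is increased to 4 times its original value, Δp_min decreases to 1/4 of its original value.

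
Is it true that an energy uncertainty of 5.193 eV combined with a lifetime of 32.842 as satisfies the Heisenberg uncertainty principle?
No, it violates the uncertainty relation.

Calculate the product ΔEΔt:
ΔE = 5.193 eV = 8.320e-19 J
ΔEΔt = (8.320e-19 J) × (3.284e-17 s)
ΔEΔt = 2.732e-35 J·s

Compare to the minimum allowed value ℏ/2:
ℏ/2 = 5.273e-35 J·s

Since ΔEΔt = 2.732e-35 J·s < 5.273e-35 J·s = ℏ/2,
this violates the uncertainty relation.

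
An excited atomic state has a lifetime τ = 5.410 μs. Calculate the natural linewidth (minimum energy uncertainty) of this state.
60.833 peV

Using the energy-time uncertainty principle:
ΔEΔt ≥ ℏ/2

The lifetime τ represents the time uncertainty Δt.
The natural linewidth (minimum energy uncertainty) is:

ΔE = ℏ/(2τ)
ΔE = (1.055e-34 J·s) / (2 × 5.410e-06 s)
ΔE = 9.747e-30 J = 60.833 peV

This natural linewidth limits the precision of spectroscopic measurements.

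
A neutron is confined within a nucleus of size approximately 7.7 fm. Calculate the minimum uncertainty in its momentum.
6.848 × 10^-21 kg·m/s

Using the Heisenberg uncertainty principle:
ΔxΔp ≥ ℏ/2

With Δx ≈ L = 7.700e-15 m (the confinement size):
Δp_min = ℏ/(2Δx)
Δp_min = (1.055e-34 J·s) / (2 × 7.700e-15 m)
Δp_min = 6.848e-21 kg·m/s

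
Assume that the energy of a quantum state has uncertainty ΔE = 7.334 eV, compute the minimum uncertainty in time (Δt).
44.874 as

Using the energy-time uncertainty principle:
ΔEΔt ≥ ℏ/2

The minimum uncertainty in time is:
Δt_min = ℏ/(2ΔE)
Δt_min = (1.055e-34 J·s) / (2 × 1.175e-18 J)
Δt_min = 4.487e-17 s = 44.874 as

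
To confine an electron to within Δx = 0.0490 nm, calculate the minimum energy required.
3.967 eV

Localizing a particle requires giving it sufficient momentum uncertainty:

1. From uncertainty principle: Δp ≥ ℏ/(2Δx)
   Δp_min = (1.055e-34 J·s) / (2 × 4.900e-11 m)
   Δp_min = 1.076e-24 kg·m/s

2. This momentum uncertainty corresponds to kinetic energy:
   KE ≈ (Δp)²/(2m) = (1.076e-24)²/(2 × 9.109e-31 kg)
   KE = 6.356e-19 J = 3.967 eV

Tighter localization requires more energy.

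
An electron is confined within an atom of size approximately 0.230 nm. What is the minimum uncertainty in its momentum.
2.293 × 10^-25 kg·m/s

Using the Heisenberg uncertainty principle:
ΔxΔp ≥ ℏ/2

With Δx ≈ L = 2.300e-10 m (the confinement size):
Δp_min = ℏ/(2Δx)
Δp_min = (1.055e-34 J·s) / (2 × 2.300e-10 m)
Δp_min = 2.293e-25 kg·m/s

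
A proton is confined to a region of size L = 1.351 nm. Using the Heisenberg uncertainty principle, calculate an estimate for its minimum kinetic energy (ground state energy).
2.842 μeV

Using the uncertainty principle to estimate ground state energy:

1. The position uncertainty is approximately the confinement size:
   Δx ≈ L = 1.351e-09 m

2. From ΔxΔp ≥ ℏ/2, the minimum momentum uncertainty is:
   Δp ≈ ℏ/(2L) = 3.903e-26 kg·m/s

3. The kinetic energy is approximately:
   KE ≈ (Δp)²/(2m) = (3.903e-26)²/(2 × 1.673e-27 kg)
   KE ≈ 4.554e-25 J = 2.842 μeV

This is an order-of-magnitude estimate of the ground state energy.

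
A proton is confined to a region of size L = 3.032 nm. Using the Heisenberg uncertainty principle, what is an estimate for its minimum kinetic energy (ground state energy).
564.281 neV

Using the uncertainty principle to estimate ground state energy:

1. The position uncertainty is approximately the confinement size:
   Δx ≈ L = 3.032e-09 m

2. From ΔxΔp ≥ ℏ/2, the minimum momentum uncertainty is:
   Δp ≈ ℏ/(2L) = 1.739e-26 kg·m/s

3. The kinetic energy is approximately:
   KE ≈ (Δp)²/(2m) = (1.739e-26)²/(2 × 1.673e-27 kg)
   KE ≈ 9.041e-26 J = 564.281 neV

This is an order-of-magnitude estimate of the ground state energy.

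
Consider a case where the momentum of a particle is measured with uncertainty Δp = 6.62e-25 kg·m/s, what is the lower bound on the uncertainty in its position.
79.650 pm

Using the Heisenberg uncertainty principle:
ΔxΔp ≥ ℏ/2

The minimum uncertainty in position is:
Δx_min = ℏ/(2Δp)
Δx_min = (1.055e-34 J·s) / (2 × 6.620e-25 kg·m/s)
Δx_min = 7.965e-11 m = 79.650 pm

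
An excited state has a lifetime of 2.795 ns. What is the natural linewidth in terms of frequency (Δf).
28.471 MHz

Using the energy-time uncertainty principle and E = hf:
ΔEΔt ≥ ℏ/2
hΔf·Δt ≥ ℏ/2

The minimum frequency uncertainty is:
Δf = ℏ/(2hτ) = 1/(4πτ)
Δf = 1/(4π × 2.795e-09 s)
Δf = 2.847e+07 Hz = 28.471 MHz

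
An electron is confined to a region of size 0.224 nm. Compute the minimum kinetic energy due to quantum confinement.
189.831 meV

Using the uncertainty principle:

1. Position uncertainty: Δx ≈ 2.240e-10 m
2. Minimum momentum uncertainty: Δp = ℏ/(2Δx) = 2.354e-25 kg·m/s
3. Minimum kinetic energy:
   KE = (Δp)²/(2m) = (2.354e-25)²/(2 × 9.109e-31 kg)
   KE = 3.041e-20 J = 189.831 meV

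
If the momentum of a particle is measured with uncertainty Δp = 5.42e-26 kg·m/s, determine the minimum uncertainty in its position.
972.852 pm

Using the Heisenberg uncertainty principle:
ΔxΔp ≥ ℏ/2

The minimum uncertainty in position is:
Δx_min = ℏ/(2Δp)
Δx_min = (1.055e-34 J·s) / (2 × 5.420e-26 kg·m/s)
Δx_min = 9.729e-10 m = 972.852 pm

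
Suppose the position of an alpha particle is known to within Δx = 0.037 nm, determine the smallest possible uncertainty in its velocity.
214.473 m/s

Using the Heisenberg uncertainty principle and Δp = mΔv:
ΔxΔp ≥ ℏ/2
Δx(mΔv) ≥ ℏ/2

The minimum uncertainty in velocity is:
Δv_min = ℏ/(2mΔx)
Δv_min = (1.055e-34 J·s) / (2 × 6.645e-27 kg × 3.700e-11 m)
Δv_min = 2.145e+02 m/s = 214.473 m/s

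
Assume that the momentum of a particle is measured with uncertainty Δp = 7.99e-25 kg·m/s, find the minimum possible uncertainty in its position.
65.993 pm

Using the Heisenberg uncertainty principle:
ΔxΔp ≥ ℏ/2

The minimum uncertainty in position is:
Δx_min = ℏ/(2Δp)
Δx_min = (1.055e-34 J·s) / (2 × 7.990e-25 kg·m/s)
Δx_min = 6.599e-11 m = 65.993 pm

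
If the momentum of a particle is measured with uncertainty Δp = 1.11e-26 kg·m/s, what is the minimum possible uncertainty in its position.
4.750 nm

Using the Heisenberg uncertainty principle:
ΔxΔp ≥ ℏ/2

The minimum uncertainty in position is:
Δx_min = ℏ/(2Δp)
Δx_min = (1.055e-34 J·s) / (2 × 1.110e-26 kg·m/s)
Δx_min = 4.750e-09 m = 4.750 nm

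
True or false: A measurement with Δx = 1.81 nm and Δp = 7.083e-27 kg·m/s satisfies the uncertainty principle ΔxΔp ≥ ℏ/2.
No, it violates the uncertainty principle (impossible measurement).

Calculate the product ΔxΔp:
ΔxΔp = (1.810e-09 m) × (7.083e-27 kg·m/s)
ΔxΔp = 1.282e-35 J·s

Compare to the minimum allowed value ℏ/2:
ℏ/2 = 5.273e-35 J·s

Since ΔxΔp = 1.282e-35 J·s < 5.273e-35 J·s = ℏ/2,
the measurement violates the uncertainty principle.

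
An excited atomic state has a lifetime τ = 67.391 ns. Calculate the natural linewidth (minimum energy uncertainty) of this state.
4.884 neV

Using the energy-time uncertainty principle:
ΔEΔt ≥ ℏ/2

The lifetime τ represents the time uncertainty Δt.
The natural linewidth (minimum energy uncertainty) is:

ΔE = ℏ/(2τ)
ΔE = (1.055e-34 J·s) / (2 × 6.739e-08 s)
ΔE = 7.824e-28 J = 4.884 neV

This natural linewidth limits the precision of spectroscopic measurements.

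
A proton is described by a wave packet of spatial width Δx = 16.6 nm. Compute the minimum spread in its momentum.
3.176 × 10^-27 kg·m/s

For a wave packet, the spatial width Δx and momentum spread Δp are related by the uncertainty principle:
ΔxΔp ≥ ℏ/2

The minimum momentum spread is:
Δp_min = ℏ/(2Δx)
Δp_min = (1.055e-34 J·s) / (2 × 1.660e-08 m)
Δp_min = 3.176e-27 kg·m/s

A wave packet cannot have both a well-defined position and well-defined momentum.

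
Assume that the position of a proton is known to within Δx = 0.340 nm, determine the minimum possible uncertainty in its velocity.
92.719 m/s

Using the Heisenberg uncertainty principle and Δp = mΔv:
ΔxΔp ≥ ℏ/2
Δx(mΔv) ≥ ℏ/2

The minimum uncertainty in velocity is:
Δv_min = ℏ/(2mΔx)
Δv_min = (1.055e-34 J·s) / (2 × 1.673e-27 kg × 3.400e-10 m)
Δv_min = 9.272e+01 m/s = 92.719 m/s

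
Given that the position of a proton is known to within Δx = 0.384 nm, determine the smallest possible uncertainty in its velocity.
82.095 m/s

Using the Heisenberg uncertainty principle and Δp = mΔv:
ΔxΔp ≥ ℏ/2
Δx(mΔv) ≥ ℏ/2

The minimum uncertainty in velocity is:
Δv_min = ℏ/(2mΔx)
Δv_min = (1.055e-34 J·s) / (2 × 1.673e-27 kg × 3.840e-10 m)
Δv_min = 8.210e+01 m/s = 82.095 m/s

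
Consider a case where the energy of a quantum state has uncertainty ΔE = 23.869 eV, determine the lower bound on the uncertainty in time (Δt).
13.788 as

Using the energy-time uncertainty principle:
ΔEΔt ≥ ℏ/2

The minimum uncertainty in time is:
Δt_min = ℏ/(2ΔE)
Δt_min = (1.055e-34 J·s) / (2 × 3.824e-18 J)
Δt_min = 1.379e-17 s = 13.788 as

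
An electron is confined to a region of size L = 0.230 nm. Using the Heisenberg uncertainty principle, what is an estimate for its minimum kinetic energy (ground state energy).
180.056 meV

Using the uncertainty principle to estimate ground state energy:

1. The position uncertainty is approximately the confinement size:
   Δx ≈ L = 2.300e-10 m

2. From ΔxΔp ≥ ℏ/2, the minimum momentum uncertainty is:
   Δp ≈ ℏ/(2L) = 2.293e-25 kg·m/s

3. The kinetic energy is approximately:
   KE ≈ (Δp)²/(2m) = (2.293e-25)²/(2 × 9.109e-31 kg)
   KE ≈ 2.885e-20 J = 180.056 meV

This is an order-of-magnitude estimate of the ground state energy.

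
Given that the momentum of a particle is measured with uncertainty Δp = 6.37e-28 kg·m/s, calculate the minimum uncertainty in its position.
82.776 nm

Using the Heisenberg uncertainty principle:
ΔxΔp ≥ ℏ/2

The minimum uncertainty in position is:
Δx_min = ℏ/(2Δp)
Δx_min = (1.055e-34 J·s) / (2 × 6.370e-28 kg·m/s)
Δx_min = 8.278e-08 m = 82.776 nm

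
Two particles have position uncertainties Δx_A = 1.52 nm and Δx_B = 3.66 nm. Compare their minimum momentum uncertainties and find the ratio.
Particle A has the larger minimum momentum uncertainty, by a factor of 2.41.

For each particle, the minimum momentum uncertainty is Δp_min = ℏ/(2Δx):

Particle A: Δp_A = ℏ/(2×1.520e-09 m) = 3.469e-26 kg·m/s
Particle B: Δp_B = ℏ/(2×3.660e-09 m) = 1.441e-26 kg·m/s

Ratio: Δp_A/Δp_B = 2.41

Since Δp_min ∝ 1/Δx, the particle with smaller position uncertainty (A) has larger momentum uncertainty.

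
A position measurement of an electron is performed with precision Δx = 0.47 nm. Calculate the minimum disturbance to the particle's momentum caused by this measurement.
1.122 × 10^-25 kg·m/s

The uncertainty principle implies that measuring position disturbs momentum:
ΔxΔp ≥ ℏ/2

When we measure position with precision Δx, we necessarily introduce a momentum uncertainty:
Δp ≥ ℏ/(2Δx)
Δp_min = (1.055e-34 J·s) / (2 × 4.700e-10 m)
Δp_min = 1.122e-25 kg·m/s

The more precisely we measure position, the greater the momentum disturbance.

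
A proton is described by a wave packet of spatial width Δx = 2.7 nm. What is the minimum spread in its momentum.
1.953 × 10^-26 kg·m/s

For a wave packet, the spatial width Δx and momentum spread Δp are related by the uncertainty principle:
ΔxΔp ≥ ℏ/2

The minimum momentum spread is:
Δp_min = ℏ/(2Δx)
Δp_min = (1.055e-34 J·s) / (2 × 2.700e-09 m)
Δp_min = 1.953e-26 kg·m/s

A wave packet cannot have both a well-defined position and well-defined momentum.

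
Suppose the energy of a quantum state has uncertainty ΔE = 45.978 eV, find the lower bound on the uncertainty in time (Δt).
7.158 as

Using the energy-time uncertainty principle:
ΔEΔt ≥ ℏ/2

The minimum uncertainty in time is:
Δt_min = ℏ/(2ΔE)
Δt_min = (1.055e-34 J·s) / (2 × 7.366e-18 J)
Δt_min = 7.158e-18 s = 7.158 as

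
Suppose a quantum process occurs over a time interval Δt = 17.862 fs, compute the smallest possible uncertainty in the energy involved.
18.425 meV

Using the energy-time uncertainty principle:
ΔEΔt ≥ ℏ/2

The minimum uncertainty in energy is:
ΔE_min = ℏ/(2Δt)
ΔE_min = (1.055e-34 J·s) / (2 × 1.786e-14 s)
ΔE_min = 2.952e-21 J = 18.425 meV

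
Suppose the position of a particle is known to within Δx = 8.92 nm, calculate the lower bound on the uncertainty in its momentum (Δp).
5.911 × 10^-27 kg·m/s

Using the Heisenberg uncertainty principle:
ΔxΔp ≥ ℏ/2

The minimum uncertainty in momentum is:
Δp_min = ℏ/(2Δx)
Δp_min = (1.055e-34 J·s) / (2 × 8.920e-09 m)
Δp_min = 5.911e-27 kg·m/s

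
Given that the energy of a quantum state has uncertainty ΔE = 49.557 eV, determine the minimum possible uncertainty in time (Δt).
6.641 as

Using the energy-time uncertainty principle:
ΔEΔt ≥ ℏ/2

The minimum uncertainty in time is:
Δt_min = ℏ/(2ΔE)
Δt_min = (1.055e-34 J·s) / (2 × 7.940e-18 J)
Δt_min = 6.641e-18 s = 6.641 as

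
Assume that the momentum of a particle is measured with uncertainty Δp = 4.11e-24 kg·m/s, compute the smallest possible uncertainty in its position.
12.829 pm

Using the Heisenberg uncertainty principle:
ΔxΔp ≥ ℏ/2

The minimum uncertainty in position is:
Δx_min = ℏ/(2Δp)
Δx_min = (1.055e-34 J·s) / (2 × 4.110e-24 kg·m/s)
Δx_min = 1.283e-11 m = 12.829 pm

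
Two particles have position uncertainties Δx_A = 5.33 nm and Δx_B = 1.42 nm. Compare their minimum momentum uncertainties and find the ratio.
Particle B has the larger minimum momentum uncertainty, by a factor of 3.75.

For each particle, the minimum momentum uncertainty is Δp_min = ℏ/(2Δx):

Particle A: Δp_A = ℏ/(2×5.330e-09 m) = 9.893e-27 kg·m/s
Particle B: Δp_B = ℏ/(2×1.420e-09 m) = 3.713e-26 kg·m/s

Ratio: Δp_B/Δp_A = 3.75

Since Δp_min ∝ 1/Δx, the particle with smaller position uncertainty (B) has larger momentum uncertainty.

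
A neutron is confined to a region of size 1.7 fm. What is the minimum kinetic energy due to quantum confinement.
1.792 MeV

Using the uncertainty principle:

1. Position uncertainty: Δx ≈ 1.700e-15 m
2. Minimum momentum uncertainty: Δp = ℏ/(2Δx) = 3.102e-20 kg·m/s
3. Minimum kinetic energy:
   KE = (Δp)²/(2m) = (3.102e-20)²/(2 × 1.675e-27 kg)
   KE = 2.872e-13 J = 1.792 MeV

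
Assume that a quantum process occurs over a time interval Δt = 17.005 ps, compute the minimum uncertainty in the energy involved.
19.353 μeV

Using the energy-time uncertainty principle:
ΔEΔt ≥ ℏ/2

The minimum uncertainty in energy is:
ΔE_min = ℏ/(2Δt)
ΔE_min = (1.055e-34 J·s) / (2 × 1.701e-11 s)
ΔE_min = 3.101e-24 J = 19.353 μeV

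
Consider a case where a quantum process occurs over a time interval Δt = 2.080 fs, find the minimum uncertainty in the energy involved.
158.224 meV

Using the energy-time uncertainty principle:
ΔEΔt ≥ ℏ/2

The minimum uncertainty in energy is:
ΔE_min = ℏ/(2Δt)
ΔE_min = (1.055e-34 J·s) / (2 × 2.080e-15 s)
ΔE_min = 2.535e-20 J = 158.224 meV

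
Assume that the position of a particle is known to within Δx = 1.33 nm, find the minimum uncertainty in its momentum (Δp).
3.965 × 10^-26 kg·m/s

Using the Heisenberg uncertainty principle:
ΔxΔp ≥ ℏ/2

The minimum uncertainty in momentum is:
Δp_min = ℏ/(2Δx)
Δp_min = (1.055e-34 J·s) / (2 × 1.330e-09 m)
Δp_min = 3.965e-26 kg·m/s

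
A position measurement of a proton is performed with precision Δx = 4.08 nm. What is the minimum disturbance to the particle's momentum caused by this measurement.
1.292 × 10^-26 kg·m/s

The uncertainty principle implies that measuring position disturbs momentum:
ΔxΔp ≥ ℏ/2

When we measure position with precision Δx, we necessarily introduce a momentum uncertainty:
Δp ≥ ℏ/(2Δx)
Δp_min = (1.055e-34 J·s) / (2 × 4.080e-09 m)
Δp_min = 1.292e-26 kg·m/s

The more precisely we measure position, the greater the momentum disturbance.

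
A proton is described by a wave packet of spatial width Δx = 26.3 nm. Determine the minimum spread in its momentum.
2.005 × 10^-27 kg·m/s

For a wave packet, the spatial width Δx and momentum spread Δp are related by the uncertainty principle:
ΔxΔp ≥ ℏ/2

The minimum momentum spread is:
Δp_min = ℏ/(2Δx)
Δp_min = (1.055e-34 J·s) / (2 × 2.630e-08 m)
Δp_min = 2.005e-27 kg·m/s

A wave packet cannot have both a well-defined position and well-defined momentum.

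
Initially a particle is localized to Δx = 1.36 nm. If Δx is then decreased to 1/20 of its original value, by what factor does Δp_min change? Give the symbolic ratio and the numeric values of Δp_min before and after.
Original Δp_min = 3.877 × 10^-26 kg·m/s; new Δp'_min = 7.754 × 10^-25 kg·m/s; ratio Δp'_min/Δp_min = 20.

From the uncertainty principle ΔxΔp ≥ ℏ/2, the minimum momentum uncertainty is Δp_min = ℏ/(2Δx).

Original (Δx = 1.36 nm = 1.360e-09 m):
Δp_min = (1.055e-34 J·s)/(2 × 1.360e-09 m) = 3.877e-26 kg·m/s

When Δx → (1/20)Δx:
Δp'_min = ℏ/(2 × (1/20)Δx) = 20 × ℏ/(2Δx) = 20 × Δp_min
Δp'_min = 20 × 3.877e-26 kg·m/s = 7.754e-25 kg·m/s

Since Δp_min ∝ 1/Δx, when Δx is decreased to 1/20 of its original value, Δp_min increases to 20 times its original value.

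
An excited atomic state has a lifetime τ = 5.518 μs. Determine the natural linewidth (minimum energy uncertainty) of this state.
59.642 peV

Using the energy-time uncertainty principle:
ΔEΔt ≥ ℏ/2

The lifetime τ represents the time uncertainty Δt.
The natural linewidth (minimum energy uncertainty) is:

ΔE = ℏ/(2τ)
ΔE = (1.055e-34 J·s) / (2 × 5.518e-06 s)
ΔE = 9.556e-30 J = 59.642 peV

This natural linewidth limits the precision of spectroscopic measurements.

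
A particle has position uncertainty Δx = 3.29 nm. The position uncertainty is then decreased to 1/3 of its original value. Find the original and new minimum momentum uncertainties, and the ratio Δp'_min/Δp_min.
Original Δp_min = 1.603 × 10^-26 kg·m/s; new Δp'_min = 4.808 × 10^-26 kg·m/s; ratio Δp'_min/Δp_min = 3.

From the uncertainty principle ΔxΔp ≥ ℏ/2, the minimum momentum uncertainty is Δp_min = ℏ/(2Δx).

Original (Δx = 3.29 nm = 3.290e-09 m):
Δp_min = (1.055e-34 J·s)/(2 × 3.290e-09 m) = 1.603e-26 kg·m/s

When Δx → (1/3)Δx:
Δp'_min = ℏ/(2 × (1/3)Δx) = 3 × ℏ/(2Δx) = 3 × Δp_min
Δp'_min = 3 × 1.603e-26 kg·m/s = 4.808e-26 kg·m/s

Since Δp_min ∝ 1/Δx, when Δx is decreased to 1/3 of its original value, Δp_min increases to 3 times its original value.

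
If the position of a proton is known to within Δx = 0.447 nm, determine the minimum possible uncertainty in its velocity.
70.525 m/s

Using the Heisenberg uncertainty principle and Δp = mΔv:
ΔxΔp ≥ ℏ/2
Δx(mΔv) ≥ ℏ/2

The minimum uncertainty in velocity is:
Δv_min = ℏ/(2mΔx)
Δv_min = (1.055e-34 J·s) / (2 × 1.673e-27 kg × 4.470e-10 m)
Δv_min = 7.052e+01 m/s = 70.525 m/s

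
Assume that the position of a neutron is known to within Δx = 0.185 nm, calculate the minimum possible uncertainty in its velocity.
170.168 m/s

Using the Heisenberg uncertainty principle and Δp = mΔv:
ΔxΔp ≥ ℏ/2
Δx(mΔv) ≥ ℏ/2

The minimum uncertainty in velocity is:
Δv_min = ℏ/(2mΔx)
Δv_min = (1.055e-34 J·s) / (2 × 1.675e-27 kg × 1.850e-10 m)
Δv_min = 1.702e+02 m/s = 170.168 m/s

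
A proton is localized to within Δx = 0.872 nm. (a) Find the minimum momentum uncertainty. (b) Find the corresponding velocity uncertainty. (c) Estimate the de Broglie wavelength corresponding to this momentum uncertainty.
(a) Δp_min = 6.047 × 10^-26 kg·m/s
(b) Δv_min = 36.152 m/s
(c) λ_dB = 10.958 nm

Step-by-step:

(a) From the uncertainty principle:
Δp_min = ℏ/(2Δx) = (1.055e-34 J·s)/(2 × 8.720e-10 m) = 6.047e-26 kg·m/s

(b) The velocity uncertainty:
Δv = Δp/m = (6.047e-26 kg·m/s)/(1.673e-27 kg) = 3.615e+01 m/s = 36.152 m/s

(c) The de Broglie wavelength for this momentum:
λ = h/p = (6.626e-34 J·s)/(6.047e-26 kg·m/s) = 1.096e-08 m = 10.958 nm

Note: The de Broglie wavelength is comparable to the localization size, as expected from wave-particle duality.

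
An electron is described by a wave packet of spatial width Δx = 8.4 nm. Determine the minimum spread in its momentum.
6.277 × 10^-27 kg·m/s

For a wave packet, the spatial width Δx and momentum spread Δp are related by the uncertainty principle:
ΔxΔp ≥ ℏ/2

The minimum momentum spread is:
Δp_min = ℏ/(2Δx)
Δp_min = (1.055e-34 J·s) / (2 × 8.400e-09 m)
Δp_min = 6.277e-27 kg·m/s

A wave packet cannot have both a well-defined position and well-defined momentum.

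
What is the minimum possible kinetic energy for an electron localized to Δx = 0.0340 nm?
8.240 eV

Localizing a particle requires giving it sufficient momentum uncertainty:

1. From uncertainty principle: Δp ≥ ℏ/(2Δx)
   Δp_min = (1.055e-34 J·s) / (2 × 3.400e-11 m)
   Δp_min = 1.551e-24 kg·m/s

2. This momentum uncertainty corresponds to kinetic energy:
   KE ≈ (Δp)²/(2m) = (1.551e-24)²/(2 × 9.109e-31 kg)
   KE = 1.320e-18 J = 8.240 eV

Tighter localization requires more energy.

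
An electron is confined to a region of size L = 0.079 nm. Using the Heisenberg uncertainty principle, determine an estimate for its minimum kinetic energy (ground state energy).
1.526 eV

Using the uncertainty principle to estimate ground state energy:

1. The position uncertainty is approximately the confinement size:
   Δx ≈ L = 7.900e-11 m

2. From ΔxΔp ≥ ℏ/2, the minimum momentum uncertainty is:
   Δp ≈ ℏ/(2L) = 6.675e-25 kg·m/s

3. The kinetic energy is approximately:
   KE ≈ (Δp)²/(2m) = (6.675e-25)²/(2 × 9.109e-31 kg)
   KE ≈ 2.445e-19 J = 1.526 eV

This is an order-of-magnitude estimate of the ground state energy.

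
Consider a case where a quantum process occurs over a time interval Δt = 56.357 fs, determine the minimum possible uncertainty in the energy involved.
5.840 meV

Using the energy-time uncertainty principle:
ΔEΔt ≥ ℏ/2

The minimum uncertainty in energy is:
ΔE_min = ℏ/(2Δt)
ΔE_min = (1.055e-34 J·s) / (2 × 5.636e-14 s)
ΔE_min = 9.356e-22 J = 5.840 meV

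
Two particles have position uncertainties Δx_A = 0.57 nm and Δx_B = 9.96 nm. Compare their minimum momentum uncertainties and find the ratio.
Particle A has the larger minimum momentum uncertainty, by a factor of 17.47.

For each particle, the minimum momentum uncertainty is Δp_min = ℏ/(2Δx):

Particle A: Δp_A = ℏ/(2×5.700e-10 m) = 9.251e-26 kg·m/s
Particle B: Δp_B = ℏ/(2×9.960e-09 m) = 5.294e-27 kg·m/s

Ratio: Δp_A/Δp_B = 17.47

Since Δp_min ∝ 1/Δx, the particle with smaller position uncertainty (A) has larger momentum uncertainty.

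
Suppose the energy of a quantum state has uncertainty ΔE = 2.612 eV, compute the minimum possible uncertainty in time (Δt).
125.998 as

Using the energy-time uncertainty principle:
ΔEΔt ≥ ℏ/2

The minimum uncertainty in time is:
Δt_min = ℏ/(2ΔE)
Δt_min = (1.055e-34 J·s) / (2 × 4.185e-19 J)
Δt_min = 1.260e-16 s = 125.998 as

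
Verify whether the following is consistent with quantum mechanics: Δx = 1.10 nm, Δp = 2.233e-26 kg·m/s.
No, it violates the uncertainty principle (impossible measurement).

Calculate the product ΔxΔp:
ΔxΔp = (1.100e-09 m) × (2.233e-26 kg·m/s)
ΔxΔp = 2.456e-35 J·s

Compare to the minimum allowed value ℏ/2:
ℏ/2 = 5.273e-35 J·s

Since ΔxΔp = 2.456e-35 J·s < 5.273e-35 J·s = ℏ/2,
the measurement violates the uncertainty principle.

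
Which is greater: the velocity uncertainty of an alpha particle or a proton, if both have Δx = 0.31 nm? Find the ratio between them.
The proton has the larger minimum velocity uncertainty, by a ratio of 4.0.

For both particles, Δp_min = ℏ/(2Δx) = 1.701e-25 kg·m/s (same for both).

The velocity uncertainty is Δv = Δp/m:
- alpha particle: Δv = 1.701e-25 / 6.645e-27 = 2.560e+01 m/s = 25.598 m/s
- proton: Δv = 1.701e-25 / 1.673e-27 = 1.017e+02 m/s = 101.692 m/s

Ratio: 1.017e+02 / 2.560e+01 = 4.0

The lighter particle has larger velocity uncertainty because Δv ∝ 1/m.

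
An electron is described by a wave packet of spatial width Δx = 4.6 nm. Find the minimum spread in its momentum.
1.146 × 10^-26 kg·m/s

For a wave packet, the spatial width Δx and momentum spread Δp are related by the uncertainty principle:
ΔxΔp ≥ ℏ/2

The minimum momentum spread is:
Δp_min = ℏ/(2Δx)
Δp_min = (1.055e-34 J·s) / (2 × 4.600e-09 m)
Δp_min = 1.146e-26 kg·m/s

A wave packet cannot have both a well-defined position and well-defined momentum.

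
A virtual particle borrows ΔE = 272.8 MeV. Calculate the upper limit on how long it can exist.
1.206 ys

Using the energy-time uncertainty principle:
ΔEΔt ≥ ℏ/2

For a virtual particle borrowing energy ΔE, the maximum lifetime is:
Δt_max = ℏ/(2ΔE)

Converting energy:
ΔE = 272.8 MeV = 4.371e-11 J

Δt_max = (1.055e-34 J·s) / (2 × 4.371e-11 J)
Δt_max = 1.206e-24 s = 1.206 ys

Virtual particles with higher borrowed energy exist for shorter times.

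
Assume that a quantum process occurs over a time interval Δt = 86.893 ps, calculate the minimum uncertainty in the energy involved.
3.787 μeV

Using the energy-time uncertainty principle:
ΔEΔt ≥ ℏ/2

The minimum uncertainty in energy is:
ΔE_min = ℏ/(2Δt)
ΔE_min = (1.055e-34 J·s) / (2 × 8.689e-11 s)
ΔE_min = 6.068e-25 J = 3.787 μeV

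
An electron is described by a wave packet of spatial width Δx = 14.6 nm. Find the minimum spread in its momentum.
3.612 × 10^-27 kg·m/s

For a wave packet, the spatial width Δx and momentum spread Δp are related by the uncertainty principle:
ΔxΔp ≥ ℏ/2

The minimum momentum spread is:
Δp_min = ℏ/(2Δx)
Δp_min = (1.055e-34 J·s) / (2 × 1.460e-08 m)
Δp_min = 3.612e-27 kg·m/s

A wave packet cannot have both a well-defined position and well-defined momentum.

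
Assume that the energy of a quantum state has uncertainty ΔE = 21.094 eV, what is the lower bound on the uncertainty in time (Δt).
15.602 as

Using the energy-time uncertainty principle:
ΔEΔt ≥ ℏ/2

The minimum uncertainty in time is:
Δt_min = ℏ/(2ΔE)
Δt_min = (1.055e-34 J·s) / (2 × 3.380e-18 J)
Δt_min = 1.560e-17 s = 15.602 as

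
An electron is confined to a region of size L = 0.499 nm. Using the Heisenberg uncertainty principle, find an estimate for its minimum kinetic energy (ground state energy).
38.253 meV

Using the uncertainty principle to estimate ground state energy:

1. The position uncertainty is approximately the confinement size:
   Δx ≈ L = 4.990e-10 m

2. From ΔxΔp ≥ ℏ/2, the minimum momentum uncertainty is:
   Δp ≈ ℏ/(2L) = 1.057e-25 kg·m/s

3. The kinetic energy is approximately:
   KE ≈ (Δp)²/(2m) = (1.057e-25)²/(2 × 9.109e-31 kg)
   KE ≈ 6.129e-21 J = 38.253 meV

This is an order-of-magnitude estimate of the ground state energy.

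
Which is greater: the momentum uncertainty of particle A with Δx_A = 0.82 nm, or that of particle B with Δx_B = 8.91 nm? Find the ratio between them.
Particle A has the larger minimum momentum uncertainty, by a factor of 10.87.

For each particle, the minimum momentum uncertainty is Δp_min = ℏ/(2Δx):

Particle A: Δp_A = ℏ/(2×8.200e-10 m) = 6.430e-26 kg·m/s
Particle B: Δp_B = ℏ/(2×8.910e-09 m) = 5.918e-27 kg·m/s

Ratio: Δp_A/Δp_B = 10.87

Since Δp_min ∝ 1/Δx, the particle with smaller position uncertainty (A) has larger momentum uncertainty.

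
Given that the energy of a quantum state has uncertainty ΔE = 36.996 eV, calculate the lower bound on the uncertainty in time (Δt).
8.896 as

Using the energy-time uncertainty principle:
ΔEΔt ≥ ℏ/2

The minimum uncertainty in time is:
Δt_min = ℏ/(2ΔE)
Δt_min = (1.055e-34 J·s) / (2 × 5.927e-18 J)
Δt_min = 8.896e-18 s = 8.896 as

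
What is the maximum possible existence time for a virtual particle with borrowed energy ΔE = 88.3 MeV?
3.727 ys

Using the energy-time uncertainty principle:
ΔEΔt ≥ ℏ/2

For a virtual particle borrowing energy ΔE, the maximum lifetime is:
Δt_max = ℏ/(2ΔE)

Converting energy:
ΔE = 88.3 MeV = 1.415e-11 J

Δt_max = (1.055e-34 J·s) / (2 × 1.415e-11 J)
Δt_max = 3.727e-24 s = 3.727 ys

Virtual particles with higher borrowed energy exist for shorter times.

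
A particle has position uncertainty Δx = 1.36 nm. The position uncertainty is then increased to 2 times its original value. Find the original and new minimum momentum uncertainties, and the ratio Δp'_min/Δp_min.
Original Δp_min = 3.877 × 10^-26 kg·m/s; new Δp'_min = 1.939 × 10^-26 kg·m/s; ratio Δp'_min/Δp_min = 1/2.

From the uncertainty principle ΔxΔp ≥ ℏ/2, the minimum momentum uncertainty is Δp_min = ℏ/(2Δx).

Original (Δx = 1.36 nm = 1.360e-09 m):
Δp_min = (1.055e-34 J·s)/(2 × 1.360e-09 m) = 3.877e-26 kg·m/s

When Δx → 2Δx:
Δp'_min = ℏ/(2 × 2Δx) = (1/2) × ℏ/(2Δx) = (1/2) × Δp_min
Δp'_min = 1/2 × 3.877e-26 kg·m/s = 1.939e-26 kg·m/s

Since Δp_min ∝ 1/Δx, when Δx is increased to 2 times its original value, Δp_min decreases to 1/2 of its original value.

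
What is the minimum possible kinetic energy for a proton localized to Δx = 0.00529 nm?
185.371 meV

Localizing a particle requires giving it sufficient momentum uncertainty:

1. From uncertainty principle: Δp ≥ ℏ/(2Δx)
   Δp_min = (1.055e-34 J·s) / (2 × 5.290e-12 m)
   Δp_min = 9.968e-24 kg·m/s

2. This momentum uncertainty corresponds to kinetic energy:
   KE ≈ (Δp)²/(2m) = (9.968e-24)²/(2 × 1.673e-27 kg)
   KE = 2.970e-20 J = 185.371 meV

Tighter localization requires more energy.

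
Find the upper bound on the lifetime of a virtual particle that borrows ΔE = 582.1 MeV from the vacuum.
5.654 × 10^-25 s

Using the energy-time uncertainty principle:
ΔEΔt ≥ ℏ/2

For a virtual particle borrowing energy ΔE, the maximum lifetime is:
Δt_max = ℏ/(2ΔE)

Converting energy:
ΔE = 582.1 MeV = 9.326e-11 J

Δt_max = (1.055e-34 J·s) / (2 × 9.326e-11 J)
Δt_max = 5.654e-25 s = 5.654 × 10^-25 s

Virtual particles with higher borrowed energy exist for shorter times.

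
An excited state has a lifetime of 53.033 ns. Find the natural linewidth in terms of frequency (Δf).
1.501 MHz

Using the energy-time uncertainty principle and E = hf:
ΔEΔt ≥ ℏ/2
hΔf·Δt ≥ ℏ/2

The minimum frequency uncertainty is:
Δf = ℏ/(2hτ) = 1/(4πτ)
Δf = 1/(4π × 5.303e-08 s)
Δf = 1.501e+06 Hz = 1.501 MHz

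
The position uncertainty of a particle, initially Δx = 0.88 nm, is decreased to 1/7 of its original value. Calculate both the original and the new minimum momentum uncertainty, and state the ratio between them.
Original Δp_min = 5.992 × 10^-26 kg·m/s; new Δp'_min = 4.194 × 10^-25 kg·m/s; ratio Δp'_min/Δp_min = 7.

From the uncertainty principle ΔxΔp ≥ ℏ/2, the minimum momentum uncertainty is Δp_min = ℏ/(2Δx).

Original (Δx = 0.88 nm = 8.800e-10 m):
Δp_min = (1.055e-34 J·s)/(2 × 8.800e-10 m) = 5.992e-26 kg·m/s

When Δx → (1/7)Δx:
Δp'_min = ℏ/(2 × (1/7)Δx) = 7 × ℏ/(2Δx) = 7 × Δp_min
Δp'_min = 7 × 5.992e-26 kg·m/s = 4.194e-25 kg·m/s

Since Δp_min ∝ 1/Δx, when Δx is decreased to 1/7 of its original value, Δp_min increases to 7 times its original value.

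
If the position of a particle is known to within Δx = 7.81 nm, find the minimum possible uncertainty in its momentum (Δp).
6.751 × 10^-27 kg·m/s

Using the Heisenberg uncertainty principle:
ΔxΔp ≥ ℏ/2

The minimum uncertainty in momentum is:
Δp_min = ℏ/(2Δx)
Δp_min = (1.055e-34 J·s) / (2 × 7.810e-09 m)
Δp_min = 6.751e-27 kg·m/s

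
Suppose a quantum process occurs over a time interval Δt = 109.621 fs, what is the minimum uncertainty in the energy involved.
3.002 meV

Using the energy-time uncertainty principle:
ΔEΔt ≥ ℏ/2

The minimum uncertainty in energy is:
ΔE_min = ℏ/(2Δt)
ΔE_min = (1.055e-34 J·s) / (2 × 1.096e-13 s)
ΔE_min = 4.810e-22 J = 3.002 meV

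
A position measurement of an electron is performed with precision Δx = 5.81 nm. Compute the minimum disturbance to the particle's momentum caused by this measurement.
9.075 × 10^-27 kg·m/s

The uncertainty principle implies that measuring position disturbs momentum:
ΔxΔp ≥ ℏ/2

When we measure position with precision Δx, we necessarily introduce a momentum uncertainty:
Δp ≥ ℏ/(2Δx)
Δp_min = (1.055e-34 J·s) / (2 × 5.810e-09 m)
Δp_min = 9.075e-27 kg·m/s

The more precisely we measure position, the greater the momentum disturbance.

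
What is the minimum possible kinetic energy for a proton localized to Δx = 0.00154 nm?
2.187 eV

Localizing a particle requires giving it sufficient momentum uncertainty:

1. From uncertainty principle: Δp ≥ ℏ/(2Δx)
   Δp_min = (1.055e-34 J·s) / (2 × 1.540e-12 m)
   Δp_min = 3.424e-23 kg·m/s

2. This momentum uncertainty corresponds to kinetic energy:
   KE ≈ (Δp)²/(2m) = (3.424e-23)²/(2 × 1.673e-27 kg)
   KE = 3.504e-19 J = 2.187 eV

Tighter localization requires more energy.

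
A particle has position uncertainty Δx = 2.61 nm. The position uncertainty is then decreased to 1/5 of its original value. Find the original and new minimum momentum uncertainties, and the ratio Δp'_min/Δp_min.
Original Δp_min = 2.020 × 10^-26 kg·m/s; new Δp'_min = 1.010 × 10^-25 kg·m/s; ratio Δp'_min/Δp_min = 5.

From the uncertainty principle ΔxΔp ≥ ℏ/2, the minimum momentum uncertainty is Δp_min = ℏ/(2Δx).

Original (Δx = 2.61 nm = 2.610e-09 m):
Δp_min = (1.055e-34 J·s)/(2 × 2.610e-09 m) = 2.020e-26 kg·m/s

When Δx → (1/5)Δx:
Δp'_min = ℏ/(2 × (1/5)Δx) = 5 × ℏ/(2Δx) = 5 × Δp_min
Δp'_min = 5 × 2.020e-26 kg·m/s = 1.010e-25 kg·m/s

Since Δp_min ∝ 1/Δx, when Δx is decreased to 1/5 of its original value, Δp_min increases to 5 times its original value.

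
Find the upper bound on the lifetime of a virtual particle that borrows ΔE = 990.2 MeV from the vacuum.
3.324 × 10^-25 s

Using the energy-time uncertainty principle:
ΔEΔt ≥ ℏ/2

For a virtual particle borrowing energy ΔE, the maximum lifetime is:
Δt_max = ℏ/(2ΔE)

Converting energy:
ΔE = 990.2 MeV = 1.586e-10 J

Δt_max = (1.055e-34 J·s) / (2 × 1.586e-10 J)
Δt_max = 3.324e-25 s = 3.324 × 10^-25 s

Virtual particles with higher borrowed energy exist for shorter times.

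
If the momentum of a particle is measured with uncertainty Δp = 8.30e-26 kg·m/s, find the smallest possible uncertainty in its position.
635.284 pm

Using the Heisenberg uncertainty principle:
ΔxΔp ≥ ℏ/2

The minimum uncertainty in position is:
Δx_min = ℏ/(2Δp)
Δx_min = (1.055e-34 J·s) / (2 × 8.300e-26 kg·m/s)
Δx_min = 6.353e-10 m = 635.284 pm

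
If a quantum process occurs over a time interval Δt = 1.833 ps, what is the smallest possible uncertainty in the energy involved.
179.545 μeV

Using the energy-time uncertainty principle:
ΔEΔt ≥ ℏ/2

The minimum uncertainty in energy is:
ΔE_min = ℏ/(2Δt)
ΔE_min = (1.055e-34 J·s) / (2 × 1.833e-12 s)
ΔE_min = 2.877e-23 J = 179.545 μeV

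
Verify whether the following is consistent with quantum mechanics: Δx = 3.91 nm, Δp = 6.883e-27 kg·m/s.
No, it violates the uncertainty principle (impossible measurement).

Calculate the product ΔxΔp:
ΔxΔp = (3.910e-09 m) × (6.883e-27 kg·m/s)
ΔxΔp = 2.691e-35 J·s

Compare to the minimum allowed value ℏ/2:
ℏ/2 = 5.273e-35 J·s

Since ΔxΔp = 2.691e-35 J·s < 5.273e-35 J·s = ℏ/2,
the measurement violates the uncertainty principle.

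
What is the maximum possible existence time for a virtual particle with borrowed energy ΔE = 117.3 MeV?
2.806 ys

Using the energy-time uncertainty principle:
ΔEΔt ≥ ℏ/2

For a virtual particle borrowing energy ΔE, the maximum lifetime is:
Δt_max = ℏ/(2ΔE)

Converting energy:
ΔE = 117.3 MeV = 1.879e-11 J

Δt_max = (1.055e-34 J·s) / (2 × 1.879e-11 J)
Δt_max = 2.806e-24 s = 2.806 ys

Virtual particles with higher borrowed energy exist for shorter times.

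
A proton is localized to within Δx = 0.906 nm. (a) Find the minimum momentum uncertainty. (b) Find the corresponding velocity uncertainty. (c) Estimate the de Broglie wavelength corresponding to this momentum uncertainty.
(a) Δp_min = 5.820 × 10^-26 kg·m/s
(b) Δv_min = 34.795 m/s
(c) λ_dB = 11.385 nm

Step-by-step:

(a) From the uncertainty principle:
Δp_min = ℏ/(2Δx) = (1.055e-34 J·s)/(2 × 9.060e-10 m) = 5.820e-26 kg·m/s

(b) The velocity uncertainty:
Δv = Δp/m = (5.820e-26 kg·m/s)/(1.673e-27 kg) = 3.480e+01 m/s = 34.795 m/s

(c) The de Broglie wavelength for this momentum:
λ = h/p = (6.626e-34 J·s)/(5.820e-26 kg·m/s) = 1.139e-08 m = 11.385 nm

Note: The de Broglie wavelength is comparable to the localization size, as expected from wave-particle duality.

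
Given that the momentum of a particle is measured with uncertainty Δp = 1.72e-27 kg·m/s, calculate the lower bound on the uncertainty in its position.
30.656 nm

Using the Heisenberg uncertainty principle:
ΔxΔp ≥ ℏ/2

The minimum uncertainty in position is:
Δx_min = ℏ/(2Δp)
Δx_min = (1.055e-34 J·s) / (2 × 1.720e-27 kg·m/s)
Δx_min = 3.066e-08 m = 30.656 nm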